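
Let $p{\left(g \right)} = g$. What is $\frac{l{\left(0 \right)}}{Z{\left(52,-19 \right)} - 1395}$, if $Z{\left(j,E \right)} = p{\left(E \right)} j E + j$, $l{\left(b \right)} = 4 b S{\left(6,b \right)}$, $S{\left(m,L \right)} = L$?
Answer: $0$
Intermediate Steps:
$l{\left(b \right)} = 4 b^{2}$ ($l{\left(b \right)} = 4 b b = 4 b^{2}$)
$Z{\left(j,E \right)} = j + j E^{2}$ ($Z{\left(j,E \right)} = E j E + j = j E^{2} + j = j + j E^{2}$)
$\frac{l{\left(0 \right)}}{Z{\left(52,-19 \right)} - 1395} = \frac{4 \cdot 0^{2}}{52 \left(1 + \left(-19\right)^{2}\right) - 1395} = \frac{4 \cdot 0}{52 \left(1 + 361\right) - 1395} = \frac{1}{52 \cdot 362 - 1395} \cdot 0 = \frac{1}{18824 - 1395} \cdot 0 = \frac{1}{17429} \cdot 0 = 0$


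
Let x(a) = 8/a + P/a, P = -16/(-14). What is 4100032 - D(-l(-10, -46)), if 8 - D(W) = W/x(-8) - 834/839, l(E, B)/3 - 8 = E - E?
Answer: 3439936921/839 ≈ 4.1000e+6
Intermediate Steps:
P = 8/7 (P = -16*(-1/14) = 8/7 ≈ 1.1429)
l(E, B) = 24 (l(E, B) = 24 + 3*(E - E) = 24 + 3*0 = 24 + 0 = 24)
x(a) = 64/(7*a) (x(a) = 8/a + 8/(7*a) = 64/(7*a))
D(W) = 7546/839 + 7*W/8 (D(W) = 8 - (W/(((64/7)/(-8))) - 834/839) = 8 - (W/(((64/7)*(-1/8))) - 834*1/839) = 8 - (W/(-8/7) - 834/839) = 8 - (W*(-7/8) - 834/839) = 8 - (-7*W/8 - 834/839) = 8 - (-834/839 - 7*W/8) = 8 + (834/839 + 7*W/8) = 7546/839 + 7*W/8)
4100032 - D(-l(-10, -46)) = 4100032 - (7546/839 + 7*(-1*24)/8) = 4100032 - (7546/839 + (7/8)*(-24)) = 4100032 - (7546/839 - 21) = 4100032 - 1*(-10073/839) = 4100032 + 10073/839 = 3439936921/839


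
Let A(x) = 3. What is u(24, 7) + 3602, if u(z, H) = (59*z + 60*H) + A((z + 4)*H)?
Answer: 5441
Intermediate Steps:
u(z, H) = 3 + 59*z + 60*H (u(z, H) = (59*z + 60*H) + 3 = 3 + 59*z + 60*H)
u(24, 7) + 3602 = (3 + 59*24 + 60*7) + 3602 = (3 + 1416 + 420) + 3602 = 1839 + 3602 = 5441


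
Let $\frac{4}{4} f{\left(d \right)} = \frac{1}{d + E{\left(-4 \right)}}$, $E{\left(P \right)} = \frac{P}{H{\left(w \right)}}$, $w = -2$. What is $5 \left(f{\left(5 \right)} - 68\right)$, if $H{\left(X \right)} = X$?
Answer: $- \frac{2375}{7} \approx -339.29$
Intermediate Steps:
$E{\left(P \right)} = - \frac{P}{2}$ ($E{\left(P \right)} = \frac{P}{-2} = P \left(- \frac{1}{2}\right) = - \frac{P}{2}$)
$f{\left(d \right)} = \frac{1}{2 + d}$ ($f{\left(d \right)} = \frac{1}{d - -2} = \frac{1}{d + 2} = \frac{1}{2 + d}$)
$5 \left(f{\left(5 \right)} - 68\right) = 5 \left(\frac{1}{2 + 5} - 68\right) = 5 \left(\frac{1}{7} - 68\right) = 5 \left(- \frac{475}{7}\right) = - \frac{2375}{7}$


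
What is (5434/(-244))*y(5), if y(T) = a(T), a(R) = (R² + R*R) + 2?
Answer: -70642/61 ≈ -1158.1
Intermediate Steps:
a(R) = 2 + 2*R² (a(R) = (R² + R²) + 2 = 2*R² + 2 = 2 + 2*R²)
y(T) = 2 + 2*T²
(5434/(-244))*y(5) = (5434/(-244))*(2 + 2*5²) = (5434*(-1/244))*(2 + 2*25) = -2717*(2 + 50)/122 = -2717/122*52 = -70642/61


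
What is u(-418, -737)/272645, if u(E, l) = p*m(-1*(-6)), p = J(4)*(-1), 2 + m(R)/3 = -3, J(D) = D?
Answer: 12/54529 ≈ 0.00022007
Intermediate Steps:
m(R) = -15 (m(R) = -6 + 3*(-3) = -6 - 9 = -15)
p = -4 (p = 4*(-1) = -4)
u(E, l) = 60 (u(E, l) = -4*(-15) = 60)
u(-418, -737)/272645 = 60/272645 = 60*(1/272645) = 12/54529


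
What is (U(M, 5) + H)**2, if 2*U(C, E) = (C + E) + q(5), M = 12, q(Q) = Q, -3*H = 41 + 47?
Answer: 3025/9 ≈ 336.11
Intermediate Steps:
H = -88/3 (H = -(41 + 47)/3 = -1/3*88 = -88/3 ≈ -29.333)
U(C, E) = 5/2 + C/2 + E/2 (U(C, E) = ((C + E) + 5)/2 = (5 + C + E)/2 = 5/2 + C/2 + E/2)
(U(M, 5) + H)**2 = ((5/2 + (1/2)*12 + (1/2)*5) - 88/3)**2 = ((5/2 + 6 + 5/2) - 88/3)**2 = (11 - 88/3)**2 = (-55/3)**2 = 3025/9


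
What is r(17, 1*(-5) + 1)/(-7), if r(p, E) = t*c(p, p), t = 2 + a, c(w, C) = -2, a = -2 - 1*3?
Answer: -6/7 ≈ -0.85714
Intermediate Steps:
a = -5 (a = -2 - 3 = -5)
t = -3 (t = 2 - 5 = -3)
r(p, E) = 6 (r(p, E) = -3*(-2) = 6)
r(17, 1*(-5) + 1)/(-7) = 6/(-7) = 6*(-⅐) = -6/7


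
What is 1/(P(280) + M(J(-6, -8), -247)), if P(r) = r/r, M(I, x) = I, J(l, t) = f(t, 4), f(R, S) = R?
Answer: -⅐ ≈ -0.14286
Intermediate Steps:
J(l, t) = t
P(r) = 1
1/(P(280) + M(J(-6, -8), -247)) = 1/(1 - 8) = 1/(-7) = -⅐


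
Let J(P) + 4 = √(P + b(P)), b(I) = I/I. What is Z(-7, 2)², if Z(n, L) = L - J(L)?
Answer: (6 - √3)² ≈ 18.215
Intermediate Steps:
b(I) = 1
J(P) = -4 + √(1 + P) (J(P) = -4 + √(P + 1) = -4 + √(1 + P))
Z(n, L) = 4 + L - √(1 + L) (Z(n, L) = L - (-4 + √(1 + L)) = L + (4 - √(1 + L)) = 4 + L - √(1 + L))
Z(-7, 2)² = (4 + 2 - √(1 + 2))² = (4 + 2 - √3)² = (6 - √3)²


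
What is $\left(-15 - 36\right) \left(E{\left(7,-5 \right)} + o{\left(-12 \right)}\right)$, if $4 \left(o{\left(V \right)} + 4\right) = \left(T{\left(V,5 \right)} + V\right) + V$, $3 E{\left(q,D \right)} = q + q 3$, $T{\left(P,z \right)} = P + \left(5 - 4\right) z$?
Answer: $\frac{493}{4} \approx 123.25$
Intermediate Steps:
$T{\left(P,z \right)} = P + z$ ($T{\left(P,z \right)} = P + \left(5 - 4\right) z = P + 1 z = P + z$)
$E{\left(q,D \right)} = \frac{4 q}{3}$ ($E{\left(q,D \right)} = \frac{q + q 3}{3} = \frac{q + 3 q}{3} = \frac{4 q}{3}$)
$o{\left(V \right)} = - \frac{11}{4} + \frac{3 V}{4}$ ($o{\left(V \right)} = -4 + \frac{\left(\left(V + 5\right) + V\right) + V}{4} = -4 + \frac{\left(\left(5 + V\right) + V\right) + V}{4} = -4 + \frac{\left(5 + 2 V\right) + V}{4} = -4 + \frac{5 + 3 V}{4} = -4 + \left(\frac{5}{4} + \frac{3 V}{4}\right) = - \frac{11}{4} + \frac{3 V}{4}$)
$\left(-15 - 36\right) \left(E{\left(7,-5 \right)} + o{\left(-12 \right)}\right) = \left(-15 - 36\right) \left(\frac{4}{3} \cdot 7 + \left(- \frac{11}{4} + \frac{3}{4} \left(-12\right)\right)\right) = \left(-15 - 36\right) \left(\frac{28}{3} - \frac{47}{4}\right) = - 51 \left(\frac{28}{3} - \frac{47}{4}\right) = \left(-51\right) \left(- \frac{29}{12}\right) = \frac{493}{4}$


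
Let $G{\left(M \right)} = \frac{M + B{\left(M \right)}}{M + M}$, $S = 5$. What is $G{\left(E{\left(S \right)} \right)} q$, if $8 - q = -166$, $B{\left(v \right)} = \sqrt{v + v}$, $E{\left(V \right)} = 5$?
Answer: $87 + \frac{87 \sqrt{10}}{5} \approx 142.02$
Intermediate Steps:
$B{\left(v \right)} = \sqrt{2} \sqrt{v}$ ($B{\left(v \right)} = \sqrt{2 v} = \sqrt{2} \sqrt{v}$)
$q = 174$ ($q = 8 - -166 = 8 + 166 = 174$)
$G{\left(M \right)} = \frac{M + \sqrt{2} \sqrt{M}}{2 M}$ ($G{\left(M \right)} = \frac{M + \sqrt{2} \sqrt{M}}{M + M} = \frac{M + \sqrt{2} \sqrt{M}}{2 M}$)
$G{\left(E{\left(S \right)} \right)} q = \frac{5 + \sqrt{2} \sqrt{5}}{2 \cdot 5} \cdot 174 = \frac{1}{2} \cdot \frac{1}{5} \left(5 + \sqrt{10}\right) 174 = \left(\frac{1}{2} + \frac{\sqrt{10}}{10}\right) 174 = 87 + \frac{87 \sqrt{10}}{5}$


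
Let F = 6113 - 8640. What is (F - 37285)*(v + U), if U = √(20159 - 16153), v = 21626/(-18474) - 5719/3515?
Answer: 5144078392/46185 - 39812*√4006 ≈ -2.4084e+6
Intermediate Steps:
v = -4780742/1708845 (v = 21626*(-1/18474) - 5719*1/3515 = -10813/9237 - 301/185 = -4780742/1708845 ≈ -2.7976)
U = √4006 ≈ 63.293
F = -2527
(F - 37285)*(v + U) = (-2527 - 37285)*(-4780742/1708845 + √4006) = -39812*(-4780742/1708845 + √4006) = 5144078392/46185 - 39812*√4006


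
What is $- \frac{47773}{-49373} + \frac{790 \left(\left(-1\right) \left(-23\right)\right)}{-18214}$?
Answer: $- \frac{13484994}{449639911} \approx -0.029991$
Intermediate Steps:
$- \frac{47773}{-49373} + \frac{790 \left(\left(-1\right) \left(-23\right)\right)}{-18214} = \left(-47773\right) \left(- \frac{1}{49373}\right) + 790 \cdot 23 \left(- \frac{1}{18214}\right) = \frac{47773}{49373} + 18170 \left(- \frac{1}{18214}\right) = \frac{47773}{49373} - \frac{9085}{9107} = - \frac{13484994}{449639911}$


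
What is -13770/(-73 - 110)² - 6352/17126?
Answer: -24919286/31862923 ≈ -0.78208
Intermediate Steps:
-13770/(-73 - 110)² - 6352/17126 = -13770/((-183)²) - 6352*1/17126 = -13770/33489 - 3176/8563 = -13770*1/33489 - 3176/8563 = -1530/3721 - 3176/8563 = -24919286/31862923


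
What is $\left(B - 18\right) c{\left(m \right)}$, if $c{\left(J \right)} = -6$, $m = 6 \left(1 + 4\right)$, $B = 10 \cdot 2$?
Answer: $-12$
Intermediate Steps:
$B = 20$
$m = 30$ ($m = 6 \cdot 5 = 30$)
$\left(B - 18\right) c{\left(m \right)} = \left(20 - 18\right) \left(-6\right) = 2 \left(-6\right) = -12$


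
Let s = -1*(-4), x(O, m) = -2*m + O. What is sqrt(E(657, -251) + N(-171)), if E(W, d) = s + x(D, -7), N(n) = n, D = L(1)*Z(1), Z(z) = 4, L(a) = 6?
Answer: I*sqrt(129) ≈ 11.358*I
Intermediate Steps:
D = 24 (D = 6*4 = 24)
x(O, m) = O - 2*m
s = 4
E(W, d) = 42 (E(W, d) = 4 + (24 - 2*(-7)) = 4 + (24 + 14) = 4 + 38 = 42)
sqrt(E(657, -251) + N(-171)) = sqrt(42 - 171) = sqrt(-129) = I*sqrt(129)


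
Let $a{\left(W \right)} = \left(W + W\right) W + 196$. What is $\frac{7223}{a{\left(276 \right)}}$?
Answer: $\frac{7223}{152548} \approx 0.047349$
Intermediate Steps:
$a{\left(W \right)} = 196 + 2 W^{2}$ ($a{\left(W \right)} = 2 W W + 196 = 2 W^{2} + 196 = 196 + 2 W^{2}$)
$\frac{7223}{a{\left(276 \right)}} = \frac{7223}{196 + 2 \cdot 276^{2}} = \frac{7223}{196 + 2 \cdot 76176} = \frac{7223}{196 + 152352} = \frac{7223}{152548}$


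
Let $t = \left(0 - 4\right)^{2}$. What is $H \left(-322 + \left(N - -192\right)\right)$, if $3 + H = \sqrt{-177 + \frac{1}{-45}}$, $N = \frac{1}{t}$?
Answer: $\frac{6237}{16} - \frac{693 i \sqrt{39830}}{80} \approx 389.81 - 1728.8 i$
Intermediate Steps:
$t = 16$ ($t = \left(-4\right)^{2} = 16$)
$N = \frac{1}{16} \approx 0.0625$
$H = -3 + \frac{i \sqrt{39830}}{15}$ ($H = -3 + \sqrt{-177 + \frac{1}{-45}} = -3 + \sqrt{-177 - \frac{1}{45}} = -3 + \sqrt{- \frac{7966}{45}} = -3 + \frac{i \sqrt{39830}}{15} \approx -3.0 + 13.305 i$)
$H \left(-322 + \left(N - -192\right)\right) = \left(-3 + \frac{i \sqrt{39830}}{15}\right) \left(-322 + \left(\frac{1}{16} - -192\right)\right) = \left(-3 + \frac{i \sqrt{39830}}{15}\right) \left(-322 + \left(\frac{1}{16} + 192\right)\right) = \left(-3 + \frac{i \sqrt{39830}}{15}\right) \left(-322 + \frac{3073}{16}\right) = \left(-3 + \frac{i \sqrt{39830}}{15}\right) \left(- \frac{2079}{16}\right) = \frac{6237}{16} - \frac{693 i \sqrt{39830}}{80}$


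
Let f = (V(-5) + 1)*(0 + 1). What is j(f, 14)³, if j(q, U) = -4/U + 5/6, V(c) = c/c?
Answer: 12167/74088 ≈ 0.16422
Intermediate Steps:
V(c) = 1
f = 2 (f = (1 + 1)*(0 + 1) = 2*1 = 2)
j(q, U) = ⅚ - 4/U (j(q, U) = -4/U + 5*(⅙) = -4/U + ⅚ = ⅚ - 4/U)
j(f, 14)³ = (⅚ - 4/14)³ = (⅚ - 4*1/14)³ = (⅚ - 2/7)³ = (23/42)³ = 12167/74088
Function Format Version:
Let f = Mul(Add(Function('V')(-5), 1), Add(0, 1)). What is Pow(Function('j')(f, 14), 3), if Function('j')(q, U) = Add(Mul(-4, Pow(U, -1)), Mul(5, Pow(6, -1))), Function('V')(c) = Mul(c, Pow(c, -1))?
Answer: Rational(12167, 74088) ≈ 0.16422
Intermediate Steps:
Function('V')(c) = 1
f = 2 (f = Mul(Add(1, 1), Add(0, 1)) = Mul(2, 1) = 2)
Function('j')(q, U) = Add(Rational(5, 6), Mul(-4, Pow(U, -1))) (Function('j')(q, U) = Add(Mul(-4, Pow(U, -1)), Mul(5, Rational(1, 6))) = Add(Mul(-4, Pow(U, -1)), Rational(5, 6)) = Add(Rational(5, 6), Mul(-4, Pow(U, -1))))
Pow(Function('j')(f, 14), 3) = Pow(Add(Rational(5, 6), Mul(-4, Pow(14, -1))), 3) = Pow(Add(Rational(5, 6), Mul(-4, Rational(1, 14))), 3) = Pow(Add(Rational(5, 6), Rational(-2, 7)), 3) = Pow(Rational(23, 42), 3) = Rational(12167, 74088)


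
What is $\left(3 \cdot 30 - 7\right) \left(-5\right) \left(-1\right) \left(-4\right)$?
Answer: $-1660$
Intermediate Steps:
$\left(3 \cdot 30 - 7\right) \left(-5\right) \left(-1\right) \left(-4\right) = \left(90 - 7\right) 5 \left(-4\right) = 83 \left(-20\right) = -1660$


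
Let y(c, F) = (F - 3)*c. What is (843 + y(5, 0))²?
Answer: 685584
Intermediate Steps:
y(c, F) = c*(-3 + F) (y(c, F) = (-3 + F)*c = c*(-3 + F))
(843 + y(5, 0))² = (843 + 5*(-3 + 0))² = (843 + 5*(-3))² = (843 - 15)² = 828² = 685584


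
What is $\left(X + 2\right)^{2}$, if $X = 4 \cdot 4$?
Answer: $324$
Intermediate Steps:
$X = 16$
$\left(X + 2\right)^{2} = \left(16 + 2\right)^{2} = 18^{2} = 324$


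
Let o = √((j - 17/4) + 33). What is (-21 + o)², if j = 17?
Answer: (42 - √183)²/4 ≈ 202.67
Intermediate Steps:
o = √183/2 (o = √((17 - 17/4) + 33) = √(51/4 + 33) = √(183/4) = √183/2 ≈ 6.7639)
(-21 + o)² = (-21 + √183/2)²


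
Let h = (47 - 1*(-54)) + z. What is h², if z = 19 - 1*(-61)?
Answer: 32761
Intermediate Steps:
z = 80 (z = 19 + 61 = 80)
h = 181 (h = (47 - 1*(-54)) + 80 = (47 + 54) + 80 = 101 + 80 = 181)
h² = 181² = 32761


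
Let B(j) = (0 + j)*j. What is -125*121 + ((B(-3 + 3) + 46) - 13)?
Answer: -15092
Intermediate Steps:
B(j) = j² (B(j) = j*j = j²)
-125*121 + ((B(-3 + 3) + 46) - 13) = -125*121 + (((-3 + 3)² + 46) - 13) = -15125 + ((0² + 46) - 13) = -15125 + ((0 + 46) - 13) = -15125 + (46 - 13) = -15125 + 33 = -15092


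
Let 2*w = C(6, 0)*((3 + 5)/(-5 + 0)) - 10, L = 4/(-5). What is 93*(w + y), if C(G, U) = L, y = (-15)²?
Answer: 512988/25 ≈ 20520.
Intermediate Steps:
L = -⅘ (L = 4*(-⅕) = -⅘ ≈ -0.80000)
y = 225
C(G, U) = -⅘
w = -109/25 (w = (-4*(3 + 5)/(5*(-5 + 0)) - 10)/2 = (-32/(5*(-5)) - 10)/2 = (-32*(-1)/(5*5) - 10)/2 = (-⅘*(-8/5) - 10)/2 = (32/25 - 10)/2 = (½)*(-218/25) = -109/25 ≈ -4.3600)
93*(w + y) = 93*(-109/25 + 225) = 93*(5516/25) = 512988/25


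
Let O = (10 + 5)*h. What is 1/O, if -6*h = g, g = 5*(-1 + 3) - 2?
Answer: -1/20 ≈ -0.050000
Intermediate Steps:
g = 8 (g = 5*2 - 2 = 10 - 2 = 8)
h = -4/3 (h = -⅙*8 = -4/3 ≈ -1.3333)
O = -20 (O = (10 + 5)*(-4/3) = 15*(-4/3) = -20)
1/O = 1/(-20) = -1/20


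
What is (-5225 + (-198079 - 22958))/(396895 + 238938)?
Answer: -226262/635833 ≈ -0.35585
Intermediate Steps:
(-5225 + (-198079 - 22958))/(396895 + 238938) = (-5225 - 221037)/635833 = -226262*1/635833 = -226262/635833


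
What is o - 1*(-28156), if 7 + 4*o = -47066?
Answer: 65551/4 ≈ 16388.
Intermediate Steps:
o = -47073/4 (o = -7/4 + (¼)*(-47066) = -7/4 - 23533/2 = -47073/4 ≈ -11768.)
o - 1*(-28156) = -47073/4 - 1*(-28156) = -47073/4 + 28156 = 65551/4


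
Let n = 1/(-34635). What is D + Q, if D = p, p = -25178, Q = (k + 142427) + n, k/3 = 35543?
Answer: 7754014529/34635 ≈ 2.2388e+5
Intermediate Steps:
n = -1/34635 ≈ -2.8873e-5
k = 106629 (k = 3*35543 = 106629)
Q = 8626054559/34635 (Q = (106629 + 142427) - 1/34635 = 249056 - 1/34635 = 8626054559/34635 ≈ 2.4906e+5)
D = -25178
D + Q = -25178 + 8626054559/34635 = 7754014529/34635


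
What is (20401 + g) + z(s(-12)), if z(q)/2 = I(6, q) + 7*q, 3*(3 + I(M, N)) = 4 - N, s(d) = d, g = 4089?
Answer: 72980/3 ≈ 24327.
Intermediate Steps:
I(M, N) = -5/3 - N/3 (I(M, N) = -3 + (4 - N)/3 = -3 + (4/3 - N/3) = -5/3 - N/3)
z(q) = -10/3 + 40*q/3 (z(q) = 2*((-5/3 - q/3) + 7*q) = 2*(-5/3 + 20*q/3) = -10/3 + 40*q/3)
(20401 + g) + z(s(-12)) = (20401 + 4089) + (-10/3 + (40/3)*(-12)) = 24490 + (-10/3 - 160) = 24490 - 490/3 = 72980/3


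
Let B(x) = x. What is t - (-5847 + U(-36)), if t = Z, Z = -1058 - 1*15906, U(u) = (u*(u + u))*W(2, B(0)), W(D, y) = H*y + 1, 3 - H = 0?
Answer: -13709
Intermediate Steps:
H = 3 (H = 3 - 1*0 = 3 + 0 = 3)
W(D, y) = 1 + 3*y (W(D, y) = 3*y + 1 = 1 + 3*y)
U(u) = 2*u**2 (U(u) = (u*(u + u))*(1 + 3*0) = (u*(2*u))*(1 + 0) = (2*u**2)*1 = 2*u**2)
Z = -16964 (Z = -1058 - 15906 = -16964)
t = -16964
t - (-5847 + U(-36)) = -16964 - (-5847 + 2*(-36)**2) = -16964 - (-5847 + 2*1296) = -16964 - (-5847 + 2592) = -16964 - 1*(-3255) = -16964 + 3255 = -13709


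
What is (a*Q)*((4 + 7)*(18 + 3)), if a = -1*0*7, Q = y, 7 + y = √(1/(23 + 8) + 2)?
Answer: 0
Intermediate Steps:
y = -7 + 3*√217/31 (y = -7 + √(1/(23 + 8) + 2) = -7 + √(1/31 + 2) = -7 + √(63/31) = -7 + 3*√217/31 ≈ -5.5744)
Q = -7 + 3*√217/31 ≈ -5.5744
a = 0 (a = 0*7 = 0)
(a*Q)*((4 + 7)*(18 + 3)) = (0*(-7 + 3*√217/31))*((4 + 7)*(18 + 3)) = 0*(11*21) = 0*231 = 0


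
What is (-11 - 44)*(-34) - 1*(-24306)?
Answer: 26176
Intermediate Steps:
(-11 - 44)*(-34) - 1*(-24306) = -55*(-34) + 24306 = 1870 + 24306 = 26176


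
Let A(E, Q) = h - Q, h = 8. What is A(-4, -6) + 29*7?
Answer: 217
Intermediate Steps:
A(E, Q) = 8 - Q
A(-4, -6) + 29*7 = (8 - 1*(-6)) + 29*7 = (8 + 6) + 203 = 14 + 203 = 217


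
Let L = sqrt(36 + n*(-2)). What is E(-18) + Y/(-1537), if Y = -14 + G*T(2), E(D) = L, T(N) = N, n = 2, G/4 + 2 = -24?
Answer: 222/1537 + 4*sqrt(2) ≈ 5.8013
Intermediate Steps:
G = -104 (G = -8 + 4*(-24) = -8 - 96 = -104)
L = 4*sqrt(2) (L = sqrt(36 + 2*(-2)) = sqrt(36 - 4) = sqrt(32) = 4*sqrt(2) ≈ 5.6569)
E(D) = 4*sqrt(2)
Y = -222 (Y = -14 - 104*2 = -14 - 208 = -222)
E(-18) + Y/(-1537) = 4*sqrt(2) - 222/(-1537) = 4*sqrt(2) - 222*(-1/1537) = 4*sqrt(2) + 222/1537 = 222/1537 + 4*sqrt(2)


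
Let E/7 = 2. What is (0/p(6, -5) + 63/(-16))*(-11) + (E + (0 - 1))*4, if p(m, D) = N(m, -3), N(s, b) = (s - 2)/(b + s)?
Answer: 1525/16 ≈ 95.313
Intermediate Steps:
E = 14 (E = 7*2 = 14)
N(s, b) = (-2 + s)/(b + s)
p(m, D) = (-2 + m)/(-3 + m)
(0/p(6, -5) + 63/(-16))*(-11) + (E + (0 - 1))*4 = (0/(((-2 + 6)/(-3 + 6))) + 63/(-16))*(-11) + (14 + (0 - 1))*4 = (0/((4/3)) + 63*(-1/16))*(-11) + (14 - 1)*4 = (0/(((1/3)*4)) - 63/16)*(-11) + 13*4 = (0/(4/3) - 63/16)*(-11) + 52 = (0*(3/4) - 63/16)*(-11) + 52 = (0 - 63/16)*(-11) + 52 = -63/16*(-11) + 52 = 693/16 + 52 = 1525/16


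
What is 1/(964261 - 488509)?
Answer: 1/475752 ≈ 2.1019e-6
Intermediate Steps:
1/(964261 - 488509) = 1/475752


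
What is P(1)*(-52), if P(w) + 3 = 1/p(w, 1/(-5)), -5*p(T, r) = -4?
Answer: 91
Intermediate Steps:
p(T, r) = 4/5 (p(T, r) = -1/5*(-4) = 4/5)
P(w) = -7/4 (P(w) = -3 + 1/(4/5) = -3 + 5/4 = -7/4)
P(1)*(-52) = -7/4*(-52) = 91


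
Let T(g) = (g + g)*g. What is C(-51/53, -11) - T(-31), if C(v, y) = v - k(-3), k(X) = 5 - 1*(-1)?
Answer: -102235/53 ≈ -1929.0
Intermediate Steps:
T(g) = 2*g**2 (T(g) = (2*g)*g = 2*g**2)
k(X) = 6 (k(X) = 5 + 1 = 6)
C(v, y) = -6 + v (C(v, y) = v - 1*6 = v - 6 = -6 + v)
C(-51/53, -11) - T(-31) = (-6 - 51/53) - 2*(-31)**2 = (-6 - 51*1/53) - 2*961 = (-6 - 51/53) - 1*1922 = -369/53 - 1922 = -102235/53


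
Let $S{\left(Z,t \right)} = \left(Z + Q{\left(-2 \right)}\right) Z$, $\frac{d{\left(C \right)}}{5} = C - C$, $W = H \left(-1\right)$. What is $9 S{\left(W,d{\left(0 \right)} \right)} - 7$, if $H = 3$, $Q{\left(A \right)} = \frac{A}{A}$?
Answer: $47$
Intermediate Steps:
$Q{\left(A \right)} = 1$
$W = -3$ ($W = 3 \left(-1\right) = -3$)
$d{\left(C \right)} = 0$ ($d{\left(C \right)} = 5 \left(C - C\right) = 5 \cdot 0 = 0$)
$S{\left(Z,t \right)} = Z \left(1 + Z\right)$ ($S{\left(Z,t \right)} = \left(Z + 1\right) Z = \left(1 + Z\right) Z = Z \left(1 + Z\right)$)
$9 S{\left(W,d{\left(0 \right)} \right)} - 7 = 9 \left(- 3 \left(1 - 3\right)\right) - 7 = 9 \left(\left(-3\right) \left(-2\right)\right) - 7 = 9 \cdot 6 - 7 = 54 - 7 = 47$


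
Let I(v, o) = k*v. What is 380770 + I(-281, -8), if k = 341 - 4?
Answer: 286073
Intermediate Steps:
k = 337
I(v, o) = 337*v
380770 + I(-281, -8) = 380770 + 337*(-281) = 380770 - 94697 = 286073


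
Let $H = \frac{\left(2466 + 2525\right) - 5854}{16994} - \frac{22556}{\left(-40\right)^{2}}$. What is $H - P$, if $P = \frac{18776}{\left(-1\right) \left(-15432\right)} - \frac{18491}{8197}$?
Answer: $- \frac{704510227665379}{53741869784400} \approx -13.109$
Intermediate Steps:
$H = - \frac{48087183}{3398800}$ ($H = \left(4991 - 5854\right) \frac{1}{16994} - \frac{22556}{1600} = \left(-863\right) \frac{1}{16994} - \frac{5639}{400} = - \frac{863}{16994} - \frac{5639}{400} = - \frac{48087183}{3398800} \approx -14.148$)
$P = - \frac{16430780}{15812013}$ ($P = \frac{18776}{15432} - \frac{18491}{8197} = 18776 \cdot \frac{1}{15432} - \frac{18491}{8197} = \frac{2347}{1929} - \frac{18491}{8197} = - \frac{16430780}{15812013} \approx -1.0391$)
$H - P = - \frac{48087183}{3398800} - - \frac{16430780}{15812013} = - \frac{48087183}{3398800} + \frac{16430780}{15812013} = - \frac{704510227665379}{53741869784400}$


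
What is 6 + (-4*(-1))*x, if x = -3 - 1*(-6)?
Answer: 18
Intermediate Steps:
x = 3 (x = -3 + 6 = 3)
6 + (-4*(-1))*x = 6 - 4*(-1)*3 = 6 + 4*3 = 6 + 12 = 18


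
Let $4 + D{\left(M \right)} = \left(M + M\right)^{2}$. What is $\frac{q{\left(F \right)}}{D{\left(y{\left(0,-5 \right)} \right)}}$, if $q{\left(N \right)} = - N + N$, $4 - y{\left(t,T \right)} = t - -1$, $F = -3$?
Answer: $0$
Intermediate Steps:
$y{\left(t,T \right)} = 3 - t$ ($y{\left(t,T \right)} = 4 - \left(t - -1\right) = 4 - \left(t + 1\right) = 4 - \left(1 + t\right) = 3 - t$)
$q{\left(N \right)} = 0$
$D{\left(M \right)} = -4 + 4 M^{2}$ ($D{\left(M \right)} = -4 + \left(M + M\right)^{2} = -4 + \left(2 M\right)^{2} = -4 + 4 M^{2}$)
$\frac{q{\left(F \right)}}{D{\left(y{\left(0,-5 \right)} \right)}} = \frac{1}{-4 + 4 \left(3 - 0\right)^{2}} \cdot 0 = \frac{1}{-4 + 4 \left(3 + 0\right)^{2}} \cdot 0 = \frac{1}{-4 + 4 \cdot 3^{2}} \cdot 0 = \frac{1}{-4 + 4 \cdot 9} \cdot 0 = \frac{1}{-4 + 36} \cdot 0 = \frac{1}{32} \cdot 0 = 0$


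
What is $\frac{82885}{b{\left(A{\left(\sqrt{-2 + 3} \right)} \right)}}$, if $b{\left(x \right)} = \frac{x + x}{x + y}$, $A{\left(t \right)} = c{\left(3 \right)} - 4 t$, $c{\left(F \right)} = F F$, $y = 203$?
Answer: $1724008$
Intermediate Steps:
$c{\left(F \right)} = F^{2}$
$A{\left(t \right)} = 9 - 4 t$ ($A{\left(t \right)} = 3^{2} - 4 t = 9 - 4 t$)
$b{\left(x \right)} = \frac{2 x}{203 + x}$ ($b{\left(x \right)} = \frac{x + x}{x + 203} = \frac{2 x}{203 + x}$)
$\frac{82885}{b{\left(A{\left(\sqrt{-2 + 3} \right)} \right)}} = \frac{82885}{2 \left(9 - 4 \sqrt{-2 + 3}\right) \frac{1}{203 + \left(9 - 4 \sqrt{-2 + 3}\right)}} = \frac{82885}{2 \left(9 - 4 \sqrt{1}\right) \frac{1}{203 + \left(9 - 4 \sqrt{1}\right)}} = \frac{82885}{2 \left(9 - 4\right) \frac{1}{203 + \left(9 - 4\right)}} = \frac{82885}{2 \cdot 5 \frac{1}{203 + 5}} = \frac{82885}{2 \cdot 5 \cdot \frac{1}{208}} = \frac{82885}{\frac{5}{104}} = 82885 \cdot \frac{104}{5} = 1724008$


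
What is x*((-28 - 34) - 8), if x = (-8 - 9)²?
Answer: -20230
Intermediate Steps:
x = 289 (x = (-17)² = 289)
x*((-28 - 34) - 8) = 289*((-28 - 34) - 8) = 289*(-62 - 8) = 289*(-70) = -20230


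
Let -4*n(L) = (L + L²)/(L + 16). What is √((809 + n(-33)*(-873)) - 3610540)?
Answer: I*√1047130283/17 ≈ 1903.5*I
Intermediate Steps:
n(L) = -(L + L²)/(4*(16 + L)) (n(L) = -(L + L²)/(4*(L + 16)) = -(L + L²)/(4*(16 + L)))
√((809 + n(-33)*(-873)) - 3610540) = √((809 - 1*(-33)*(1 - 33)/(64 + 4*(-33))*(-873)) - 3610540) = √((809 - 1*(-33)*(-32)/(64 - 132)*(-873)) - 3610540) = √((809 - 1*(-33)*(-32)/(-68)*(-873)) - 3610540) = √((809 - 1*(-33)*(-1/68)*(-32)*(-873)) - 3610540) = √((809 + (264/17)*(-873)) - 3610540) = √((809 - 230472/17) - 3610540) = √(-216719/17 - 3610540) = √(-61595899/17) = I*√1047130283/17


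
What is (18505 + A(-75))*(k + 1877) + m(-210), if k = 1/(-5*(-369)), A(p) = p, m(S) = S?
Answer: 12764783786/369 ≈ 3.4593e+7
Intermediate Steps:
k = 1/1845 ≈ 0.00054201
(18505 + A(-75))*(k + 1877) + m(-210) = (18505 - 75)*(1/1845 + 1877) - 210 = 18430*(3463066/1845) - 210 = 12764861276/369 - 210 = 12764783786/369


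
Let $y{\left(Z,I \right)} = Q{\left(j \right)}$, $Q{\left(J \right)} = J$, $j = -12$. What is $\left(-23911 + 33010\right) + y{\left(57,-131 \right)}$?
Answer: $9087$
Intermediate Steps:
$y{\left(Z,I \right)} = -12$
$\left(-23911 + 33010\right) + y{\left(57,-131 \right)} = \left(-23911 + 33010\right) - 12 = 9099 - 12 = 9087$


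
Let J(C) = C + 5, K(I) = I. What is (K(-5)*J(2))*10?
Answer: -350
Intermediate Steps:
J(C) = 5 + C
(K(-5)*J(2))*10 = -5*(5 + 2)*10 = -5*7*10 = -35*10 = -350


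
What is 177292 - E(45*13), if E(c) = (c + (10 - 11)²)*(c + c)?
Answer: -508328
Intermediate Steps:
E(c) = 2*c*(1 + c) (E(c) = (c + (-1)²)*(2*c) = (c + 1)*(2*c) = (1 + c)*(2*c) = 2*c*(1 + c))
177292 - E(45*13) = 177292 - 2*45*13*(1 + 45*13) = 177292 - 2*585*(1 + 585) = 177292 - 2*585*586 = 177292 - 1*685620 = 177292 - 685620 = -508328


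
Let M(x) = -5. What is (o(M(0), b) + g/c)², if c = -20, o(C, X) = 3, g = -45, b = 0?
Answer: 441/16 ≈ 27.563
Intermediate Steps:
(o(M(0), b) + g/c)² = (3 - 45/(-20))² = (3 - 45*(-1/20))² = (3 + 9/4)² = (21/4)² = 441/16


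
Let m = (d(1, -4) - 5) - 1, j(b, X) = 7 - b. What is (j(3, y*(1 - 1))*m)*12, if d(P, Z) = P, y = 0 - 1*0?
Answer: -240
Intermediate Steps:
y = 0 (y = 0 + 0 = 0)
m = -5 (m = (1 - 5) - 1 = -4 - 1 = -5)
(j(3, y*(1 - 1))*m)*12 = ((7 - 1*3)*(-5))*12 = ((7 - 3)*(-5))*12 = (4*(-5))*12 = -20*12 = -240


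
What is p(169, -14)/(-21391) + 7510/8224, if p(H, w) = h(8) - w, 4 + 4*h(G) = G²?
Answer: 80203957/87959792 ≈ 0.91183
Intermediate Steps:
h(G) = -1 + G²/4
p(H, w) = 15 - w (p(H, w) = (-1 + (¼)*8²) - w = (-1 + (¼)*64) - w = (-1 + 16) - w = 15 - w)
p(169, -14)/(-21391) + 7510/8224 = (15 - 1*(-14))/(-21391) + 7510/8224 = (15 + 14)*(-1/21391) + 7510*(1/8224) = 29*(-1/21391) + 3755/4112 = -29/21391 + 3755/4112 = 80203957/87959792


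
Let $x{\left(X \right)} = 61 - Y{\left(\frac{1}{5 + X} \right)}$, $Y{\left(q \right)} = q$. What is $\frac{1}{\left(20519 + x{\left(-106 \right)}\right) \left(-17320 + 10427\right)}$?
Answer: $- \frac{101}{14327658833} \approx -7.0493 \cdot 10^{-9}$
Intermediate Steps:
$x{\left(X \right)} = 61 - \frac{1}{5 + X}$
$\frac{1}{\left(20519 + x{\left(-106 \right)}\right) \left(-17320 + 10427\right)} = \frac{1}{\left(20519 + \frac{304 + 61 \left(-106\right)}{5 - 106}\right) \left(-17320 + 10427\right)} = \frac{1}{\left(20519 + \frac{304 - 6466}{-101}\right) \left(-6893\right)} = \frac{1}{\left(20519 - - \frac{6162}{101}\right) \left(-6893\right)} = \frac{1}{\left(20519 + \frac{6162}{101}\right) \left(-6893\right)} = \frac{1}{\frac{2078581}{101} \left(-6893\right)} = \frac{1}{- \frac{14327658833}{101}} = - \frac{101}{14327658833}$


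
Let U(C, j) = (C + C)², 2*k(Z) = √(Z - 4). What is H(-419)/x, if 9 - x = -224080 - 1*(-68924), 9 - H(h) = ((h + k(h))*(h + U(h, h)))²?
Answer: -345687780157568089/620660 + 123829164319125*I*√47/31033 ≈ -5.5697e+11 + 2.7356e+10*I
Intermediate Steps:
k(Z) = √(-4 + Z)/2 (k(Z) = √(Z - 4)/2 = √(-4 + Z)/2)
U(C, j) = 4*C² (U(C, j) = (2*C)² = 4*C²)
H(h) = 9 - (h + √(-4 + h)/2)²*(h + 4*h²)² (H(h) = 9 - ((h + √(-4 + h)/2)*(h + 4*h²))² = 9 - (h + √(-4 + h)/2)²*(h + 4*h²)²)
x = 155165 (x = 9 - (-224080 - 1*(-68924)) = 9 - (-224080 + 68924) = 9 - 1*(-155156) = 9 + 155156 = 155165)
H(-419)/x = (9 - ¼*(-419)²*(1 + 4*(-419))²*(√(-4 - 419) + 2*(-419))²)/155165 = (9 - ¼*175561*(1 - 1676)²*(√(-423) - 838)²)*(1/155165) = (9 - ¼*175561*(-1675)²*(3*I*√47 - 838)²)*(1/155165) = (9 - ¼*175561*2805625*(-838 + 3*I*√47)²)*(1/155165) = (9 - 492558330625*(-838 + 3*I*√47)²/4)*(1/155165) = 9/155165 - 98511666125*(-838 + 3*I*√47)²/124132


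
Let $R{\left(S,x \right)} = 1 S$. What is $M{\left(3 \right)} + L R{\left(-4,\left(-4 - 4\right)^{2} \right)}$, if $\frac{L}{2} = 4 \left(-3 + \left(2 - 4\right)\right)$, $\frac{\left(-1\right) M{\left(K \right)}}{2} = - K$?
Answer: $166$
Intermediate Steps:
$M{\left(K \right)} = 2 K$ ($M{\left(K \right)} = - 2 \left(- K\right) = 2 K$)
$R{\left(S,x \right)} = S$
$L = -40$ ($L = 2 \cdot 4 \left(-3 + \left(2 - 4\right)\right) = 2 \cdot 4 \left(-3 - 2\right) = 2 \cdot 4 \left(-5\right) = 2 \left(-20\right) = -40$)
$M{\left(3 \right)} + L R{\left(-4,\left(-4 - 4\right)^{2} \right)} = 2 \cdot 3 - -160 = 6 + 160 = 166$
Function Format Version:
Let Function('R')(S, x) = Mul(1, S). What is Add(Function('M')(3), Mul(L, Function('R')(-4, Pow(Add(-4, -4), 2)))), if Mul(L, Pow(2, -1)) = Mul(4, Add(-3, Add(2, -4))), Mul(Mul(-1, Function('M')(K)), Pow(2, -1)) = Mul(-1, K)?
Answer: 166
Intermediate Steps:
Function('M')(K) = Mul(2, K) (Function('M')(K) = Mul(-2, Mul(-1, K)) = Mul(2, K))
Function('R')(S, x) = S
L = -40 (L = Mul(2, Mul(4, Add(-3, Add(2, -4)))) = Mul(2, Mul(4, Add(-3, -2))) = Mul(2, Mul(4, -5)) = Mul(2, -20) = -40)
Add(Function('M')(3), Mul(L, Function('R')(-4, Pow(Add(-4, -4), 2)))) = Add(Mul(2, 3), Mul(-40, -4)) = Add(6, 160) = 166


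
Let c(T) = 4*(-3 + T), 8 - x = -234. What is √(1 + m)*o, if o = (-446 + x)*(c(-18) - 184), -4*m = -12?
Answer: 109344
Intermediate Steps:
m = 3 (m = -¼*(-12) = 3)
x = 242 (x = 8 - 1*(-234) = 8 + 234 = 242)
c(T) = -12 + 4*T
o = 54672 (o = (-446 + 242)*((-12 + 4*(-18)) - 184) = -204*((-12 - 72) - 184) = -204*(-84 - 184) = -204*(-268) = 54672)
√(1 + m)*o = √(1 + 3)*54672 = √4*54672 = 2*54672 = 109344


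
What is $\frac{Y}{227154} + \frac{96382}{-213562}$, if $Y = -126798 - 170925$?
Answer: $- \frac{14245979359}{8085243758} \approx -1.762$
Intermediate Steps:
$Y = -297723$
$\frac{Y}{227154} + \frac{96382}{-213562} = - \frac{297723}{227154} + \frac{96382}{-213562} = \left(-297723\right) \frac{1}{227154} + 96382 \left(- \frac{1}{213562}\right) = - \frac{99241}{75718} - \frac{48191}{106781} = - \frac{14245979359}{8085243758}$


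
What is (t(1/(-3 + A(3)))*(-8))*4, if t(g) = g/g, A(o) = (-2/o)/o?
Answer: -32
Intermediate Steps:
A(o) = -2/o²
t(g) = 1
(t(1/(-3 + A(3)))*(-8))*4 = (1*(-8))*4 = -8*4 = -32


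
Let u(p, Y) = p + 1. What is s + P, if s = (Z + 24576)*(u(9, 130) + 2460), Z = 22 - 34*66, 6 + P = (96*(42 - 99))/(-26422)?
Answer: 729437097650/13211 ≈ 5.5214e+7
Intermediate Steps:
u(p, Y) = 1 + p
P = -76530/13211 (P = -6 + (96*(42 - 99))/(-26422) = -6 + (96*(-57))*(-1/26422) = -6 - 5472*(-1/26422) = -6 + 2736/13211 = -76530/13211 ≈ -5.7929)
Z = -2222 (Z = 22 - 2244 = -2222)
s = 55214380 (s = (-2222 + 24576)*((1 + 9) + 2460) = 22354*(10 + 2460) = 22354*2470 = 55214380)
s + P = 55214380 - 76530/13211 = 729437097650/13211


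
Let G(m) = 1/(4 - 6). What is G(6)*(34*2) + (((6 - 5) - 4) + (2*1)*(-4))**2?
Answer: 87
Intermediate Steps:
G(m) = -1/2 (G(m) = 1/(-2) = -1/2)
G(6)*(34*2) + (((6 - 5) - 4) + (2*1)*(-4))**2 = -17*2 + (((6 - 5) - 4) + (2*1)*(-4))**2 = -1/2*68 + ((1 - 4) + 2*(-4))**2 = -34 + (-3 - 8)**2 = -34 + (-11)**2 = -34 + 121 = 87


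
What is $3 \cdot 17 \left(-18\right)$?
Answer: $-918$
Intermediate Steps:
$3 \cdot 17 \left(-18\right) = 51 \left(-18\right) = -918$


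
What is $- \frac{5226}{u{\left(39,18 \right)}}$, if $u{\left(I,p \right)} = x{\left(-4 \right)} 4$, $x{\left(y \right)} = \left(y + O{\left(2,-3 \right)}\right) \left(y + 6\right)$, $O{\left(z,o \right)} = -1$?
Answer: $\frac{2613}{20} \approx 130.65$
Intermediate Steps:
$x{\left(y \right)} = \left(-1 + y\right) \left(6 + y\right)$ ($x{\left(y \right)} = \left(y - 1\right) \left(y + 6\right) = \left(-1 + y\right) \left(6 + y\right)$)
$u{\left(I,p \right)} = -40$ ($u{\left(I,p \right)} = \left(-6 + \left(-4\right)^{2} + 5 \left(-4\right)\right) 4 = \left(-6 + 16 - 20\right) 4 = \left(-10\right) 4 = -40$)
$- \frac{5226}{u{\left(39,18 \right)}} = - \frac{5226}{-40} = \left(-5226\right) \left(- \frac{1}{40}\right) = \frac{2613}{20}$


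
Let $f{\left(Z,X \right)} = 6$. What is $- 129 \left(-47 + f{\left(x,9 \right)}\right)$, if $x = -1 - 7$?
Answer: $5289$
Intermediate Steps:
$x = -8$ ($x = -1 - 7 = -8$)
$- 129 \left(-47 + f{\left(x,9 \right)}\right) = - 129 \left(-47 + 6\right) = \left(-129\right) \left(-41\right) = 5289$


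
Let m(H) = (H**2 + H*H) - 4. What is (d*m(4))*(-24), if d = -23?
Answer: 15456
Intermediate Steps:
m(H) = -4 + 2*H**2 (m(H) = (H**2 + H**2) - 4 = 2*H**2 - 4 = -4 + 2*H**2)
(d*m(4))*(-24) = -23*(-4 + 2*4**2)*(-24) = -23*(-4 + 2*16)*(-24) = -23*(-4 + 32)*(-24) = -23*28*(-24) = -644*(-24) = 15456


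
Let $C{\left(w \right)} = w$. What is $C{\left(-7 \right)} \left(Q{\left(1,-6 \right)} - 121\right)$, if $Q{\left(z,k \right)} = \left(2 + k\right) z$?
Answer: $875$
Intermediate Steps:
$Q{\left(z,k \right)} = z \left(2 + k\right)$
$C{\left(-7 \right)} \left(Q{\left(1,-6 \right)} - 121\right) = - 7 \left(1 \left(2 - 6\right) - 121\right) = - 7 \left(1 \left(-4\right) - 121\right) = - 7 \left(-4 - 121\right) = \left(-7\right) \left(-125\right) = 875$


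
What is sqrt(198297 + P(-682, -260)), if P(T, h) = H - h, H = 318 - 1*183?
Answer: 2*sqrt(49673) ≈ 445.75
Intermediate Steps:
H = 135 (H = 318 - 183 = 135)
P(T, h) = 135 - h
sqrt(198297 + P(-682, -260)) = sqrt(198297 + (135 - 1*(-260))) = sqrt(198297 + (135 + 260)) = sqrt(198297 + 395) = sqrt(198692) = 2*sqrt(49673)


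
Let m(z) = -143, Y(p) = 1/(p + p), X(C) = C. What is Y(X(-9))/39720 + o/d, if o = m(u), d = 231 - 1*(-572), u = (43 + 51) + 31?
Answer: -9294553/52192080 ≈ -0.17808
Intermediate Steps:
Y(p) = 1/(2*p)
u = 125 (u = 94 + 31 = 125)
d = 803 (d = 231 + 572 = 803)
o = -143
Y(X(-9))/39720 + o/d = ((1/2)/(-9))/39720 - 143/803 = ((1/2)*(-1/9))*(1/39720) - 143*1/803 = -1/18*1/39720 - 13/73 = -1/714960 - 13/73 = -9294553/52192080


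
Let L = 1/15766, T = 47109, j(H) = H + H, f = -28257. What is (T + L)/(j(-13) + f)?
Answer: -742720495/445909778 ≈ -1.6656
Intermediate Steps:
j(H) = 2*H
L = 1/15766 ≈ 6.3428e-5
(T + L)/(j(-13) + f) = (47109 + 1/15766)/(2*(-13) - 28257) = 742720495/(15766*(-26 - 28257)) = (742720495/15766)/(-28283) = (742720495/15766)*(-1/28283) = -742720495/445909778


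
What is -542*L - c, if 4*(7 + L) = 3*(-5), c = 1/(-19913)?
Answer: 232046191/39826 ≈ 5826.5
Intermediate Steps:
c = -1/19913 ≈ -5.0218e-5
L = -43/4 (L = -7 + (3*(-5))/4 = -7 + (¼)*(-15) = -7 - 15/4 = -43/4 ≈ -10.750)
-542*L - c = -542*(-43/4) - 1*(-1/19913) = 11653/2 + 1/19913 = 232046191/39826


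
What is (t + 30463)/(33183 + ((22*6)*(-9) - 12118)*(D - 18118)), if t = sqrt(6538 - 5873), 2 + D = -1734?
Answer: 30463/264210507 + sqrt(665)/264210507 ≈ 0.00011540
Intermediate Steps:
D = -1736 (D = -2 - 1734 = -1736)
t = sqrt(665) ≈ 25.788
(t + 30463)/(33183 + ((22*6)*(-9) - 12118)*(D - 18118)) = (sqrt(665) + 30463)/(33183 + ((22*6)*(-9) - 12118)*(-1736 - 18118)) = (30463 + sqrt(665))/(33183 + (132*(-9) - 12118)*(-19854)) = (30463 + sqrt(665))/(33183 + (-1188 - 12118)*(-19854)) = (30463 + sqrt(665))/(33183 - 13306*(-19854)) = (30463 + sqrt(665))/(33183 + 264177324) = (30463 + sqrt(665))/264210507 = (30463 + sqrt(665))*(1/264210507) = 30463/264210507 + sqrt(665)/264210507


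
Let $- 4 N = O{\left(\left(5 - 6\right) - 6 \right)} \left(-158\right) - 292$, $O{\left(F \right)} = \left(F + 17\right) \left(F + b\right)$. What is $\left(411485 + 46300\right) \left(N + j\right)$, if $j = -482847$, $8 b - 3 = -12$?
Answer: $- \frac{1779807194595}{8} \approx -2.2248 \cdot 10^{11}$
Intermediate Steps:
$b = - \frac{9}{8}$ ($b = \frac{3}{8} + \frac{1}{8} \left(-12\right) = \frac{3}{8} - \frac{3}{2} = - \frac{9}{8} \approx -1.125$)
$O{\left(F \right)} = \left(17 + F\right) \left(- \frac{9}{8} + F\right)$ ($O{\left(F \right)} = \left(F + 17\right) \left(F - \frac{9}{8}\right) = \left(17 + F\right) \left(- \frac{9}{8} + F\right)$)
$N = - \frac{25091}{8}$ ($N = - \frac{\left(- \frac{153}{8} + \left(\left(5 - 6\right) - 6\right)^{2} + \frac{127 \left(\left(5 - 6\right) - 6\right)}{8}\right) \left(-158\right) - 292}{4} = - \frac{\left(- \frac{153}{8} + \left(-1 - 6\right)^{2} + \frac{127 \left(-1 - 6\right)}{8}\right) \left(-158\right) - 292}{4} = - \frac{\left(- \frac{153}{8} + \left(-7\right)^{2} + \frac{127}{8} \left(-7\right)\right) \left(-158\right) - 292}{4} = - \frac{\left(- \frac{153}{8} + 49 - \frac{889}{8}\right) \left(-158\right) - 292}{4} = - \frac{\left(- \frac{325}{4}\right) \left(-158\right) - 292}{4} = - \frac{\frac{25675}{2} - 292}{4} = \left(- \frac{1}{4}\right) \frac{25091}{2} = - \frac{25091}{8} \approx -3136.4$)
$\left(411485 + 46300\right) \left(N + j\right) = \left(411485 + 46300\right) \left(- \frac{25091}{8} - 482847\right) = 457785 \left(- \frac{3887867}{8}\right) = - \frac{1779807194595}{8}$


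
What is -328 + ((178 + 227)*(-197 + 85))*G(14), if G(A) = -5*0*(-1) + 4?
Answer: -181768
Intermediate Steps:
G(A) = 4 (G(A) = 0*(-1) + 4 = 0 + 4 = 4)
-328 + ((178 + 227)*(-197 + 85))*G(14) = -328 + ((178 + 227)*(-197 + 85))*4 = -328 + (405*(-112))*4 = -328 - 45360*4 = -328 - 181440 = -181768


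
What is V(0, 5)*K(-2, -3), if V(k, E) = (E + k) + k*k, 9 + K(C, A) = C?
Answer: -55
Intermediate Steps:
K(C, A) = -9 + C
V(k, E) = E + k + k² (V(k, E) = (E + k) + k² = E + k + k²)
V(0, 5)*K(-2, -3) = (5 + 0 + 0²)*(-9 - 2) = (5 + 0 + 0)*(-11) = 5*(-11) = -55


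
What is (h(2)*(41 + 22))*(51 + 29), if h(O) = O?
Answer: 10080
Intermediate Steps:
(h(2)*(41 + 22))*(51 + 29) = (2*(41 + 22))*(51 + 29) = (2*63)*80 = 126*80 = 10080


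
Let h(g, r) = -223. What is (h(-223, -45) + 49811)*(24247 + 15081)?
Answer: 1950196864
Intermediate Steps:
(h(-223, -45) + 49811)*(24247 + 15081) = (-223 + 49811)*(24247 + 15081) = 49588*39328 = 1950196864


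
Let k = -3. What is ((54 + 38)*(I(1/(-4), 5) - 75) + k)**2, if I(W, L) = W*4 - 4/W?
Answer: 30503529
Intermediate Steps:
I(W, L) = -4/W + 4*W (I(W, L) = 4*W - 4/W = -4/W + 4*W)
((54 + 38)*(I(1/(-4), 5) - 75) + k)**2 = ((54 + 38)*((-4/(1/(-4)) + 4*(1/(-4))) - 75) - 3)**2 = (92*((-4/(1*(-1/4)) + 4*(1*(-1/4))) - 75) - 3)**2 = (92*((-4/(-1/4) + 4*(-1/4)) - 75) - 3)**2 = (92*((-4*(-4) - 1) - 75) - 3)**2 = (92*((16 - 1) - 75) - 3)**2 = (92*(15 - 75) - 3)**2 = (92*(-60) - 3)**2 = (-5520 - 3)**2 = (-5523)**2 = 30503529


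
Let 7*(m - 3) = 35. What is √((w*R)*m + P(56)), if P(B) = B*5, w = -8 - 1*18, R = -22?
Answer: 2*√1214 ≈ 69.685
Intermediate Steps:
m = 8 (m = 3 + (⅐)*35 = 3 + 5 = 8)
w = -26 (w = -8 - 18 = -26)
P(B) = 5*B
√((w*R)*m + P(56)) = √(-26*(-22)*8 + 5*56) = √(572*8 + 280) = √(4576 + 280) = √4856 = 2*√1214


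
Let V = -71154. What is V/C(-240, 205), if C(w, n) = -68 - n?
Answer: 23718/91 ≈ 260.64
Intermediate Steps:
V/C(-240, 205) = -71154/(-68 - 1*205) = -71154/(-68 - 205) = -71154/(-273) = -71154*(-1/273) = 23718/91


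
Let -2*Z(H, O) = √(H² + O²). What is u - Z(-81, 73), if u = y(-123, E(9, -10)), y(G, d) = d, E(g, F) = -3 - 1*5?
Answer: -8 + √11890/2 ≈ 46.521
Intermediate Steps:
E(g, F) = -8 (E(g, F) = -3 - 5 = -8)
u = -8
Z(H, O) = -√(H² + O²)/2
u - Z(-81, 73) = -8 - (-1)*√((-81)² + 73²)/2 = -8 - (-1)*√(6561 + 5329)/2 = -8 - (-1)*√11890/2 = -8 + √11890/2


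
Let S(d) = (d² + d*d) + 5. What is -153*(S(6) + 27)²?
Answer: -1654848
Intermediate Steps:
S(d) = 5 + 2*d² (S(d) = (d² + d²) + 5 = 2*d² + 5 = 5 + 2*d²)
-153*(S(6) + 27)² = -153*((5 + 2*6²) + 27)² = -153*((5 + 2*36) + 27)² = -153*((5 + 72) + 27)² = -153*(77 + 27)² = -153*104² = -153*10816 = -1654848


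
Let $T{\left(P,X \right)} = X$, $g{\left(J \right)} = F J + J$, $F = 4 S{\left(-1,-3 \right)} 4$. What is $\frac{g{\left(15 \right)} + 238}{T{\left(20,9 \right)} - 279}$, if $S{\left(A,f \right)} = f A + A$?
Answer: $- \frac{733}{270} \approx -2.7148$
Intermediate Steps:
$S{\left(A,f \right)} = A + A f$ ($S{\left(A,f \right)} = A f + A = A + A f$)
$F = 32$ ($F = 4 \left(- (1 - 3)\right) 4 = 4 \left(\left(-1\right) \left(-2\right)\right) 4 = 4 \cdot 2 \cdot 4 = 8 \cdot 4 = 32$)
$g{\left(J \right)} = 33 J$ ($g{\left(J \right)} = 32 J + J = 33 J$)
$\frac{g{\left(15 \right)} + 238}{T{\left(20,9 \right)} - 279} = \frac{33 \cdot 15 + 238}{9 - 279} = \frac{495 + 238}{-270} = 733 \left(- \frac{1}{270}\right) = - \frac{733}{270}$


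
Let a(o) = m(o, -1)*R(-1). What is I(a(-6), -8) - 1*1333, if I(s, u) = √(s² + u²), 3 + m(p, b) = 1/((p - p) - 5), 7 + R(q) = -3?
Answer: -1333 + 8*√17 ≈ -1300.0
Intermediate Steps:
R(q) = -10 (R(q) = -7 - 3 = -10)
m(p, b) = -16/5 (m(p, b) = -3 + 1/((p - p) - 5) = -3 + 1/(0 - 5) = -3 + 1/(-5) = -3 - ⅕ = -16/5)
a(o) = 32 (a(o) = -16/5*(-10) = 32)
I(a(-6), -8) - 1*1333 = √(32² + (-8)²) - 1*1333 = √(1024 + 64) - 1333 = √1088 - 1333 = 8*√17 - 1333 = -1333 + 8*√17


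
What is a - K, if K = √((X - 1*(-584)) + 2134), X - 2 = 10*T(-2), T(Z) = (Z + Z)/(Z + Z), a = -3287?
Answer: -3287 - √2730 ≈ -3339.3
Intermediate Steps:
T(Z) = 1 (T(Z) = (2*Z)/((2*Z)) = (2*Z)*(1/(2*Z)) = 1)
X = 12 (X = 2 + 10*1 = 2 + 10 = 12)
K = √2730 (K = √((12 - 1*(-584)) + 2134) = √((12 + 584) + 2134) = √(596 + 2134) = √2730 ≈ 52.249)
a - K = -3287 - √2730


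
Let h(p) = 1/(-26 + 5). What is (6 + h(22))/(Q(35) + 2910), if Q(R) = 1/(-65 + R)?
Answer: 1250/611093 ≈ 0.0020455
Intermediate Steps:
h(p) = -1/21 (h(p) = 1/(-21) = -1/21)
(6 + h(22))/(Q(35) + 2910) = (6 - 1/21)/(1/(-65 + 35) + 2910) = 125/(21*(1/(-30) + 2910)) = 125/(21*(-1/30 + 2910)) = 125/(21*(87299/30)) = (125/21)*(30/87299) = 1250/611093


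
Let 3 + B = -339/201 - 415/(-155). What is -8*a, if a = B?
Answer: 33384/2077 ≈ 16.073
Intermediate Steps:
B = -4173/2077 (B = -3 + (-339/201 - 415/(-155)) = -3 + (-339*1/201 - 415*(-1/155)) = -3 + (-113/67 + 83/31) = -3 + 2058/2077 = -4173/2077 ≈ -2.0091)
a = -4173/2077 ≈ -2.0091
-8*a = -8*(-4173/2077) = 33384/2077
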